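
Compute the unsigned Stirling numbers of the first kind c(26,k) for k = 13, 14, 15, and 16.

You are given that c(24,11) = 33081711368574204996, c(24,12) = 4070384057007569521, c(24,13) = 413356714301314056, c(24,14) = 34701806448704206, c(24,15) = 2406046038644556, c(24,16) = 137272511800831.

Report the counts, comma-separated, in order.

r25: T_25,12=24×4070384057007569521+33081711368574204996=130770928736755873500; T_25,13=24×413356714301314056+4070384057007569521=13990945200239106865; T_25,14=24×34701806448704206+413356714301314056=1246200069070215000; T_25,15=24×2406046038644556+34701806448704206=92446911376173550; T_25,16=24×137272511800831+2406046038644556=5700586321864500
r26: T_26,13=25×13990945200239106865+130770928736755873500=480544558742733545125; T_26,14=25×1246200069070215000+13990945200239106865=45145946926994481865; T_26,15=25×92446911376173550+1246200069070215000=3557372853474553750; T_26,16=25×5700586321864500+92446911376173550=234961569422786050
Read c(26,13) = 480544558742733545125, c(26,14) = 45145946926994481865, c(26,15) = 3557372853474553750, c(26,16) = 234961569422786050.

480544558742733545125, 45145946926994481865, 3557372853474553750, 234961569422786050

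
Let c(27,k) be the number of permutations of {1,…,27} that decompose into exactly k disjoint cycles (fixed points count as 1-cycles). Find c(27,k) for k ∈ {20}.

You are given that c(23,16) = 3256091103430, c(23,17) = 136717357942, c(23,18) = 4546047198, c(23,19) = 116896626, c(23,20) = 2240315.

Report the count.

row 24: T[24][17]=23·136717357942+3256091103430=6400590336096  T[24][18]=23·4546047198+136717357942=241276443496  T[24][19]=23·116896626+4546047198=7234669596  T[24][20]=23·2240315+116896626=168423871
row 25: T[25][18]=24·241276443496+6400590336096=12191224980000  T[25][19]=24·7234669596+241276443496=414908513800  T[25][20]=24·168423871+7234669596=11276842500
row 26: T[26][19]=25·414908513800+12191224980000=22563937825000  T[26][20]=25·11276842500+414908513800=696829576300
row 27: T[27][20]=26·696829576300+22563937825000=40681506808800
Read c(27,20) = 40681506808800.

40681506808800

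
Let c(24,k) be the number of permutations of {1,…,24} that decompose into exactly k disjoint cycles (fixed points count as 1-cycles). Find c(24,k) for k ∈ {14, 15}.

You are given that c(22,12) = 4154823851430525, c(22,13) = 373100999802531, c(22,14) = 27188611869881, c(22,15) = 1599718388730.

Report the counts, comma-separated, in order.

[23] T[23,13]:22*373100999802531+4154823851430525=12363045847086207 · T[23,14]:22*27188611869881+373100999802531=971250460939913 · T[23,15]:22*1599718388730+27188611869881=62382416421941
[24] T[24,14]:23*971250460939913+12363045847086207=34701806448704206 · T[24,15]:23*62382416421941+971250460939913=2406046038644556
Read c(24,14) = 34701806448704206, c(24,15) = 2406046038644556.

34701806448704206, 2406046038644556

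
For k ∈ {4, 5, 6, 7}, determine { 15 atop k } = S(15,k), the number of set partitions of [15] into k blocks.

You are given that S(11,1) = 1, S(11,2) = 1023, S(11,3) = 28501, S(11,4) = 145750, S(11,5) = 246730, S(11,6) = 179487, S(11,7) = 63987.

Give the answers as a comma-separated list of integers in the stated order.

@12  (12,1):1·1+0→1, (12,2):1023·2+1→2047, (12,3):28501·3+1023→86526, (12,4):145750·4+28501→611501, (12,5):246730·5+145750→1379400, (12,6):179487·6+246730→1323652, (12,7):63987·7+179487→627396
@13  (13,2):2047·2+1→4095, (13,3):86526·3+2047→261625, (13,4):611501·4+86526→2532530, (13,5):1379400·5+611501→7508501, (13,6):1323652·6+1379400→9321312, (13,7):627396·7+1323652→5715424
@14  (14,3):261625·3+4095→788970, (14,4):2532530·4+261625→10391745, (14,5):7508501·5+2532530→40075035, (14,6):9321312·6+7508501→63436373, (14,7):5715424·7+9321312→49329280
@15  (15,4):10391745·4+788970→42355950, (15,5):40075035·5+10391745→210766920, (15,6):63436373·6+40075035→420693273, (15,7):49329280·7+63436373→408741333
Read S(15,4) = 42355950, S(15,5) = 210766920, S(15,6) = 420693273, S(15,7) = 408741333.

42355950, 210766920, 420693273, 408741333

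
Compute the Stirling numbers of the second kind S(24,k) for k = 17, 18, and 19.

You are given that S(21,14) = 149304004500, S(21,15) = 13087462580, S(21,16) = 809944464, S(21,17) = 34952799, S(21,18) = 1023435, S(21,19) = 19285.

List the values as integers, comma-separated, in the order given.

1610949936915, 92484925445, 3880739170

[22] T[22,15]:15*13087462580+149304004500=345615943200 · T[22,16]:16*809944464+13087462580=26046574004 · T[22,17]:17*34952799+809944464=1404142047 · T[22,18]:18*1023435+34952799=53374629 · T[22,19]:19*19285+1023435=1389850
[23] T[23,16]:16*26046574004+345615943200=762361127264 · T[23,17]:17*1404142047+26046574004=49916988803 · T[23,18]:18*53374629+1404142047=2364885369 · T[23,19]:19*1389850+53374629=79781779
[24] T[24,17]:17*49916988803+762361127264=1610949936915 · T[24,18]:18*2364885369+49916988803=92484925445 · T[24,19]:19*79781779+2364885369=3880739170
Read S(24,17) = 1610949936915, S(24,18) = 92484925445, S(24,19) = 3880739170.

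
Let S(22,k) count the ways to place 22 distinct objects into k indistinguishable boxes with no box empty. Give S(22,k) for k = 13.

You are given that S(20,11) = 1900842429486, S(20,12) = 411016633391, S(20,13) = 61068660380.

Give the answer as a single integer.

22496861868481

@21  (21,12):411016633391·12+1900842429486→6833042030178, (21,13):61068660380·13+411016633391→1204909218331
@22  (22,13):1204909218331·13+6833042030178→22496861868481
Read S(22,13) = 22496861868481.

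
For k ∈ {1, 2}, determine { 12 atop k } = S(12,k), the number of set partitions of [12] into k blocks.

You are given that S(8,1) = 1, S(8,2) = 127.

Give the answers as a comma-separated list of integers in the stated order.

i=9: T(9,1)=0+1·1=1 | T(9,2)=1+2·127=255
i=10: T(10,1)=0+1·1=1 | T(10,2)=1+2·255=511
i=11: T(11,1)=0+1·1=1 | T(11,2)=1+2·511=1023
i=12: T(12,1)=0+1·1=1 | T(12,2)=1+2·1023=2047
Read S(12,1) = 1, S(12,2) = 2047.

1, 2047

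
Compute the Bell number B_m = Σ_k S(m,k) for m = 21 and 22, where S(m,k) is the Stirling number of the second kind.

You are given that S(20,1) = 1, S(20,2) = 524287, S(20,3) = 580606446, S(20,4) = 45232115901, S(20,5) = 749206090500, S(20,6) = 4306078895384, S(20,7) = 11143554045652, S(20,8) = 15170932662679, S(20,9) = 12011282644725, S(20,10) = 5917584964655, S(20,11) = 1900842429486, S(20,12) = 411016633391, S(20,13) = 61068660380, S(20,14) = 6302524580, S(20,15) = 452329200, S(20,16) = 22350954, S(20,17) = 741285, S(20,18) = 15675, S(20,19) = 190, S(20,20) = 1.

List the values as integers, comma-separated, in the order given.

474869816156751, 4506715738447323

@21  (21,1):1·1+0→1, (21,2):524287·2+1→1048575, (21,3):580606446·3+524287→1742343625, (21,4):45232115901·4+580606446→181509070050, (21,5):749206090500·5+45232115901→3791262568401, (21,6):4306078895384·6+749206090500→26585679462804, (21,7):11143554045652·7+4306078895384→82310957214948, (21,8):15170932662679·8+11143554045652→132511015347084, (21,9):12011282644725·9+15170932662679→123272476465204, (21,10):5917584964655·10+12011282644725→71187132291275, (21,11):1900842429486·11+5917584964655→26826851689001, (21,12):411016633391·12+1900842429486→6833042030178, (21,13):61068660380·13+411016633391→1204909218331, (21,14):6302524580·14+61068660380→149304004500, (21,15):452329200·15+6302524580→13087462580, (21,16):22350954·16+452329200→809944464, (21,17):741285·17+22350954→34952799, (21,18):15675·18+741285→1023435, (21,19):190·19+15675→19285, (21,20):1·20+190→210, (21,21):0·21+1→1
@22  (22,1):1·1+0→1, (22,2):1048575·2+1→2097151, (22,3):1742343625·3+1048575→5228079450, (22,4):181509070050·4+1742343625→727778623825, (22,5):3791262568401·5+181509070050→19137821912055, (22,6):26585679462804·6+3791262568401→163305339345225, (22,7):82310957214948·7+26585679462804→602762379967440, (22,8):132511015347084·8+82310957214948→1142399079991620, (22,9):123272476465204·9+132511015347084→1241963303533920, (22,10):71187132291275·10+123272476465204→835143799377954, (22,11):26826851689001·11+71187132291275→366282500870286, (22,12):6833042030178·12+26826851689001→108823356051137, (22,13):1204909218331·13+6833042030178→22496861868481, (22,14):149304004500·14+1204909218331→3295165281331, (22,15):13087462580·15+149304004500→345615943200, (22,16):809944464·16+13087462580→26046574004, (22,17):34952799·17+809944464→1404142047, (22,18):1023435·18+34952799→53374629, (22,19):19285·19+1023435→1389850, (22,20):210·20+19285→23485, (22,21):1·21+210→231, (22,22):0·22+1→1
B_21 = ΣS(21,k) = 1+1048575+1742343625+181509070050+3791262568401+26585679462804+82310957214948+132511015347084+123272476465204+71187132291275+26826851689001+6833042030178+1204909218331+149304004500+13087462580+809944464+34952799+1023435+19285+210+1 = 474869816156751
B_22 = ΣS(22,k) = 1+2097151+5228079450+727778623825+19137821912055+163305339345225+602762379967440+1142399079991620+1241963303533920+835143799377954+366282500870286+108823356051137+22496861868481+3295165281331+345615943200+26046574004+1404142047+53374629+1389850+23485+231+1 = 4506715738447323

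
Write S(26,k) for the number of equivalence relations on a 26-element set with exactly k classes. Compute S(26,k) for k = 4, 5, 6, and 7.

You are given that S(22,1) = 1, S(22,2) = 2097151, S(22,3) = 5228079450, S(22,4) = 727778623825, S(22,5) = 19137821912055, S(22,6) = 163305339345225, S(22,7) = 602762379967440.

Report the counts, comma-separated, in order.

@23  (23,1):1·1+0→1, (23,2):2097151·2+1→4194303, (23,3):5228079450·3+2097151→15686335501, (23,4):727778623825·4+5228079450→2916342574750, (23,5):19137821912055·5+727778623825→96416888184100, (23,6):163305339345225·6+19137821912055→998969857983405, (23,7):602762379967440·7+163305339345225→4382641999117305
@24  (24,2):4194303·2+1→8388607, (24,3):15686335501·3+4194303→47063200806, (24,4):2916342574750·4+15686335501→11681056634501, (24,5):96416888184100·5+2916342574750→485000783495250, (24,6):998969857983405·6+96416888184100→6090236036084530, (24,7):4382641999117305·7+998969857983405→31677463851804540
@25  (25,3):47063200806·3+8388607→141197991025, (25,4):11681056634501·4+47063200806→46771289738810, (25,5):485000783495250·5+11681056634501→2436684974110751, (25,6):6090236036084530·6+485000783495250→37026417000002430, (25,7):31677463851804540·7+6090236036084530→227832482998716310
@26  (26,4):46771289738810·4+141197991025→187226356946265, (26,5):2436684974110751·5+46771289738810→12230196160292565, (26,6):37026417000002430·6+2436684974110751→224595186974125331, (26,7):227832482998716310·7+37026417000002430→1631853797991016600
Read S(26,4) = 187226356946265, S(26,5) = 12230196160292565, S(26,6) = 224595186974125331, S(26,7) = 1631853797991016600.

187226356946265, 12230196160292565, 224595186974125331, 1631853797991016600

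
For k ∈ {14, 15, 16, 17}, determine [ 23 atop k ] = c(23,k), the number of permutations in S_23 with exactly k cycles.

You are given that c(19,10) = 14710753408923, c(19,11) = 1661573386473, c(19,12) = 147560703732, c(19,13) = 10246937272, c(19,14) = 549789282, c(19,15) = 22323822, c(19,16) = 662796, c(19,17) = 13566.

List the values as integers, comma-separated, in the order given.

971250460939913, 62382416421941, 3256091103430, 136717357942

[20] T[20,11]:19*1661573386473+14710753408923=46280647751910 · T[20,12]:19*147560703732+1661573386473=4465226757381 · T[20,13]:19*10246937272+147560703732=342252511900 · T[20,14]:19*549789282+10246937272=20692933630 · T[20,15]:19*22323822+549789282=973941900 · T[20,16]:19*662796+22323822=34916946 · T[20,17]:19*13566+662796=920550
[21] T[21,12]:20*4465226757381+46280647751910=135585182899530 · T[21,13]:20*342252511900+4465226757381=11310276995381 · T[21,14]:20*20692933630+342252511900=756111184500 · T[21,15]:20*973941900+20692933630=40171771630 · T[21,16]:20*34916946+973941900=1672280820 · T[21,17]:20*920550+34916946=53327946
[22] T[22,13]:21*11310276995381+135585182899530=373100999802531 · T[22,14]:21*756111184500+11310276995381=27188611869881 · T[22,15]:21*40171771630+756111184500=1599718388730 · T[22,16]:21*1672280820+40171771630=75289668850 · T[22,17]:21*53327946+1672280820=2792167686
[23] T[23,14]:22*27188611869881+373100999802531=971250460939913 · T[23,15]:22*1599718388730+27188611869881=62382416421941 · T[23,16]:22*75289668850+1599718388730=3256091103430 · T[23,17]:22*2792167686+75289668850=136717357942
Read c(23,14) = 971250460939913, c(23,15) = 62382416421941, c(23,16) = 3256091103430, c(23,17) = 136717357942.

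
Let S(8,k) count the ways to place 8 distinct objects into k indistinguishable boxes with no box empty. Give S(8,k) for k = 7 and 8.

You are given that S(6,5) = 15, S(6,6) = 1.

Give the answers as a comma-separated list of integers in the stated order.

row 7: T[7][6]=6·1+15=21  T[7][7]=7·0+1=1
row 8: T[8][7]=7·1+21=28  T[8][8]=8·0+1=1
Read S(8,7) = 28, S(8,8) = 1.

28, 1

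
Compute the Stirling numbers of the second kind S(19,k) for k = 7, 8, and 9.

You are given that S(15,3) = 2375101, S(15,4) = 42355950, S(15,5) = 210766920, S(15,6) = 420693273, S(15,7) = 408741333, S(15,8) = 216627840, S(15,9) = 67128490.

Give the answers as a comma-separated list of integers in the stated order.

[16] T[16,4]:4*42355950+2375101=171798901 · T[16,5]:5*210766920+42355950=1096190550 · T[16,6]:6*420693273+210766920=2734926558 · T[16,7]:7*408741333+420693273=3281882604 · T[16,8]:8*216627840+408741333=2141764053 · T[16,9]:9*67128490+216627840=820784250
[17] T[17,5]:5*1096190550+171798901=5652751651 · T[17,6]:6*2734926558+1096190550=17505749898 · T[17,7]:7*3281882604+2734926558=25708104786 · T[17,8]:8*2141764053+3281882604=20415995028 · T[17,9]:9*820784250+2141764053=9528822303
[18] T[18,6]:6*17505749898+5652751651=110687251039 · T[18,7]:7*25708104786+17505749898=197462483400 · T[18,8]:8*20415995028+25708104786=189036065010 · T[18,9]:9*9528822303+20415995028=106175395755
[19] T[19,7]:7*197462483400+110687251039=1492924634839 · T[19,8]:8*189036065010+197462483400=1709751003480 · T[19,9]:9*106175395755+189036065010=1144614626805
Read S(19,7) = 1492924634839, S(19,8) = 1709751003480, S(19,9) = 1144614626805.

1492924634839, 1709751003480, 1144614626805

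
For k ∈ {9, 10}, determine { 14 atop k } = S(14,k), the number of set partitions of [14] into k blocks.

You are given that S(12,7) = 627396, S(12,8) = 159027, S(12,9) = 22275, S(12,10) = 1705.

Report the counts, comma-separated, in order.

row 13: T[13][8]=8·159027+627396=1899612  T[13][9]=9·22275+159027=359502  T[13][10]=10·1705+22275=39325
row 14: T[14][9]=9·359502+1899612=5135130  T[14][10]=10·39325+359502=752752
Read S(14,9) = 5135130, S(14,10) = 752752.

5135130, 752752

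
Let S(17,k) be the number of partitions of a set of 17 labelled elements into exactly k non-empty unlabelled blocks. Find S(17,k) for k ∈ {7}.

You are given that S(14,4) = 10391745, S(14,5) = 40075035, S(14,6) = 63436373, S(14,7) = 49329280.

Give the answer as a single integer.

25708104786

i=15: T(15,5)=10391745+5·40075035=210766920 | T(15,6)=40075035+6·63436373=420693273 | T(15,7)=63436373+7·49329280=408741333
i=16: T(16,6)=210766920+6·420693273=2734926558 | T(16,7)=420693273+7·408741333=3281882604
i=17: T(17,7)=2734926558+7·3281882604=25708104786
Read S(17,7) = 25708104786.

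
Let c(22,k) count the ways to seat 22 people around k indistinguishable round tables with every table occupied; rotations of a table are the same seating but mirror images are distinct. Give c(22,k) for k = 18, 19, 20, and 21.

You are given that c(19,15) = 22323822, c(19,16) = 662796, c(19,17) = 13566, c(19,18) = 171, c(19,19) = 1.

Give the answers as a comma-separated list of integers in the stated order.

row 20: T[20][16]=19·662796+22323822=34916946  T[20][17]=19·13566+662796=920550  T[20][18]=19·171+13566=16815  T[20][19]=19·1+171=190  T[20][20]=19·0+1=1
row 21: T[21][17]=20·920550+34916946=53327946  T[21][18]=20·16815+920550=1256850  T[21][19]=20·190+16815=20615  T[21][20]=20·1+190=210  T[21][21]=20·0+1=1
row 22: T[22][18]=21·1256850+53327946=79721796  T[22][19]=21·20615+1256850=1689765  T[22][20]=21·210+20615=25025  T[22][21]=21·1+210=231
Read c(22,18) = 79721796, c(22,19) = 1689765, c(22,20) = 25025, c(22,21) = 231.

79721796, 1689765, 25025, 231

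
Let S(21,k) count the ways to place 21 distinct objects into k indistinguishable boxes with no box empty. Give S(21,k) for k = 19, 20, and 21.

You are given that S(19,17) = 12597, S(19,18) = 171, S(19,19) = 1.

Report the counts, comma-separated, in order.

19285, 210, 1

i=20: T(20,18)=12597+18·171=15675 | T(20,19)=171+19·1=190 | T(20,20)=1+20·0=1
i=21: T(21,19)=15675+19·190=19285 | T(21,20)=190+20·1=210 | T(21,21)=1+21·0=1
Read S(21,19) = 19285, S(21,20) = 210, S(21,21) = 1.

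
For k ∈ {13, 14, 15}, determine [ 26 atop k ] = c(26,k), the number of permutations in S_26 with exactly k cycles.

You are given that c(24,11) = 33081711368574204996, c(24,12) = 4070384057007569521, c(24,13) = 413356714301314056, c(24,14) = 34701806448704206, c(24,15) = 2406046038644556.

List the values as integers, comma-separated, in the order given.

r25: T_25,12=24×4070384057007569521+33081711368574204996=130770928736755873500; T_25,13=24×413356714301314056+4070384057007569521=13990945200239106865; T_25,14=24×34701806448704206+413356714301314056=1246200069070215000; T_25,15=24×2406046038644556+34701806448704206=92446911376173550
r26: T_26,13=25×13990945200239106865+130770928736755873500=480544558742733545125; T_26,14=25×1246200069070215000+13990945200239106865=45145946926994481865; T_26,15=25×92446911376173550+1246200069070215000=3557372853474553750
Read c(26,13) = 480544558742733545125, c(26,14) = 45145946926994481865, c(26,15) = 3557372853474553750.

480544558742733545125, 45145946926994481865, 3557372853474553750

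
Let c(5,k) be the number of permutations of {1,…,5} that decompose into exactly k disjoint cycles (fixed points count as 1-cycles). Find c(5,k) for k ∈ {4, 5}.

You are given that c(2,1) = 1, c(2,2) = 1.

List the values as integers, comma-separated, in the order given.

[3] T[3,2]:2*1+1=3 · T[3,3]:2*0+1=1
[4] T[4,3]:3*1+3=6 · T[4,4]:3*0+1=1
[5] T[5,4]:4*1+6=10 · T[5,5]:4*0+1=1
Read c(5,4) = 10, c(5,5) = 1.

10, 1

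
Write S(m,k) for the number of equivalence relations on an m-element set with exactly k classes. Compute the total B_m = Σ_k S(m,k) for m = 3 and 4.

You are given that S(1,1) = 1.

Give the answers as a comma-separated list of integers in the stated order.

5, 15

r2: T_2,1=1×1+0=1; T_2,2=2×0+1=1
r3: T_3,1=1×1+0=1; T_3,2=2×1+1=3; T_3,3=3×0+1=1
r4: T_4,1=1×1+0=1; T_4,2=2×3+1=7; T_4,3=3×1+3=6; T_4,4=4×0+1=1
B_3 = ΣS(3,k) = 1+3+1 = 5
B_4 = ΣS(4,k) = 1+7+6+1 = 15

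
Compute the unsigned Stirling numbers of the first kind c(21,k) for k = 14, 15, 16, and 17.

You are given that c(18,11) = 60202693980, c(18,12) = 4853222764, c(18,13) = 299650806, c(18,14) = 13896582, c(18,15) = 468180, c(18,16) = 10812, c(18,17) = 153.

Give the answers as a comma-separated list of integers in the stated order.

756111184500, 40171771630, 1672280820, 53327946

row 19: T[19][12]=18·4853222764+60202693980=147560703732  T[19][13]=18·299650806+4853222764=10246937272  T[19][14]=18·13896582+299650806=549789282  T[19][15]=18·468180+13896582=22323822  T[19][16]=18·10812+468180=662796  T[19][17]=18·153+10812=13566
row 20: T[20][13]=19·10246937272+147560703732=342252511900  T[20][14]=19·549789282+10246937272=20692933630  T[20][15]=19·22323822+549789282=973941900  T[20][16]=19·662796+22323822=34916946  T[20][17]=19·13566+662796=920550
row 21: T[21][14]=20·20692933630+342252511900=756111184500  T[21][15]=20·973941900+20692933630=40171771630  T[21][16]=20·34916946+973941900=1672280820  T[21][17]=20·920550+34916946=53327946
Read c(21,14) = 756111184500, c(21,15) = 40171771630, c(21,16) = 1672280820, c(21,17) = 53327946.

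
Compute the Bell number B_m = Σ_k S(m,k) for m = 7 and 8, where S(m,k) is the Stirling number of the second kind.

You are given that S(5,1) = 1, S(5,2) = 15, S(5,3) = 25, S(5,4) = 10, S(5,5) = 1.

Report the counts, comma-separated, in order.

@6  (6,1):1·1+0→1, (6,2):15·2+1→31, (6,3):25·3+15→90, (6,4):10·4+25→65, (6,5):1·5+10→15, (6,6):0·6+1→1
@7  (7,1):1·1+0→1, (7,2):31·2+1→63, (7,3):90·3+31→301, (7,4):65·4+90→350, (7,5):15·5+65→140, (7,6):1·6+15→21, (7,7):0·7+1→1
@8  (8,1):1·1+0→1, (8,2):63·2+1→127, (8,3):301·3+63→966, (8,4):350·4+301→1701, (8,5):140·5+350→1050, (8,6):21·6+140→266, (8,7):1·7+21→28, (8,8):0·8+1→1
B_7 = ΣS(7,k) = 1+63+301+350+140+21+1 = 877
B_8 = ΣS(8,k) = 1+127+966+1701+1050+266+28+1 = 4140

877, 4140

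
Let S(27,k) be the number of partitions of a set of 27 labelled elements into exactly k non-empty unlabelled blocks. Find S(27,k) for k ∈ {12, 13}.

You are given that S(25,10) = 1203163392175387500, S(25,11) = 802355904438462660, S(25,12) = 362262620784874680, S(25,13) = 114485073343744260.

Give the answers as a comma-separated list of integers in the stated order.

71823166587281982600, 29206898819153109600

row 26: T[26][11]=11·802355904438462660+1203163392175387500=10029078340998476760  T[26][12]=12·362262620784874680+802355904438462660=5149507353856958820  T[26][13]=13·114485073343744260+362262620784874680=1850568574253550060
row 27: T[27][12]=12·5149507353856958820+10029078340998476760=71823166587281982600  T[27][13]=13·1850568574253550060+5149507353856958820=29206898819153109600
Read S(27,12) = 71823166587281982600, S(27,13) = 29206898819153109600.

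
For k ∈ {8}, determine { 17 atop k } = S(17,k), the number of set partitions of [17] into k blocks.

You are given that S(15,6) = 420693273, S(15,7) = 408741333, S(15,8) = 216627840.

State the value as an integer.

20415995028

@16  (16,7):408741333·7+420693273→3281882604, (16,8):216627840·8+408741333→2141764053
@17  (17,8):2141764053·8+3281882604→20415995028
Read S(17,8) = 20415995028.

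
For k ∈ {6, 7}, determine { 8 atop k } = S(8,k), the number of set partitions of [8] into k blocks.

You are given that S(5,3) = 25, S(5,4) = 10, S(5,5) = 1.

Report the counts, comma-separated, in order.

i=6: T(6,4)=25+4·10=65 | T(6,5)=10+5·1=15 | T(6,6)=1+6·0=1
i=7: T(7,5)=65+5·15=140 | T(7,6)=15+6·1=21 | T(7,7)=1+7·0=1
i=8: T(8,6)=140+6·21=266 | T(8,7)=21+7·1=28
Read S(8,6) = 266, S(8,7) = 28.

266, 28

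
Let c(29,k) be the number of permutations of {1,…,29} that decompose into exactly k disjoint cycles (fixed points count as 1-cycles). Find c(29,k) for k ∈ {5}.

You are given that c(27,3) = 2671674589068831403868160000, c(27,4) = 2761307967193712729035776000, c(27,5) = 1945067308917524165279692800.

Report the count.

row 28: T[28][4]=27·2761307967193712729035776000+2671674589068831403868160000=77226989703299075087834112000  T[28][5]=27·1945067308917524165279692800+2761307967193712729035776000=55278125307966865191587481600
row 29: T[29][5]=28·55278125307966865191587481600+77226989703299075087834112000=1625014498326371300452283596800
Read c(29,5) = 1625014498326371300452283596800.

1625014498326371300452283596800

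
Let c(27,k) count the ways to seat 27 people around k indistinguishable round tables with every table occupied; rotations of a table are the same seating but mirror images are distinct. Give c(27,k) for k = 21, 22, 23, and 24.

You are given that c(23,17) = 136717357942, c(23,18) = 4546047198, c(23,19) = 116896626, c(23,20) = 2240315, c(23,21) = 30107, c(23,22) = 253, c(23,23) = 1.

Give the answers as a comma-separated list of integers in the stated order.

i=24: T(24,18)=136717357942+23·4546047198=241276443496 | T(24,19)=4546047198+23·116896626=7234669596 | T(24,20)=116896626+23·2240315=168423871 | T(24,21)=2240315+23·30107=2932776 | T(24,22)=30107+23·253=35926 | T(24,23)=253+23·1=276 | T(24,24)=1+23·0=1
i=25: T(25,19)=241276443496+24·7234669596=414908513800 | T(25,20)=7234669596+24·168423871=11276842500 | T(25,21)=168423871+24·2932776=238810495 | T(25,22)=2932776+24·35926=3795000 | T(25,23)=35926+24·276=42550 | T(25,24)=276+24·1=300
i=26: T(26,20)=414908513800+25·11276842500=696829576300 | T(26,21)=11276842500+25·238810495=17247104875 | T(26,22)=238810495+25·3795000=333685495 | T(26,23)=3795000+25·42550=4858750 | T(26,24)=42550+25·300=50050
i=27: T(27,21)=696829576300+26·17247104875=1145254303050 | T(27,22)=17247104875+26·333685495=25922927745 | T(27,23)=333685495+26·4858750=460012995 | T(27,24)=4858750+26·50050=6160050
Read c(27,21) = 1145254303050, c(27,22) = 25922927745, c(27,23) = 460012995, c(27,24) = 6160050.

1145254303050, 25922927745, 460012995, 6160050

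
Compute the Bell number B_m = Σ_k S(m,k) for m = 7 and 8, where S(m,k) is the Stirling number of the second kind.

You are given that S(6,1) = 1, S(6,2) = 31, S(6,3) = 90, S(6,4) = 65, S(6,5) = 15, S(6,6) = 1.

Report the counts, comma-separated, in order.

[7] T[7,1]:1*1+0=1 · T[7,2]:2*31+1=63 · T[7,3]:3*90+31=301 · T[7,4]:4*65+90=350 · T[7,5]:5*15+65=140 · T[7,6]:6*1+15=21 · T[7,7]:7*0+1=1
[8] T[8,1]:1*1+0=1 · T[8,2]:2*63+1=127 · T[8,3]:3*301+63=966 · T[8,4]:4*350+301=1701 · T[8,5]:5*140+350=1050 · T[8,6]:6*21+140=266 · T[8,7]:7*1+21=28 · T[8,8]:8*0+1=1
B_7 = ΣS(7,k) = 1+63+301+350+140+21+1 = 877
B_8 = ΣS(8,k) = 1+127+966+1701+1050+266+28+1 = 4140

877, 4140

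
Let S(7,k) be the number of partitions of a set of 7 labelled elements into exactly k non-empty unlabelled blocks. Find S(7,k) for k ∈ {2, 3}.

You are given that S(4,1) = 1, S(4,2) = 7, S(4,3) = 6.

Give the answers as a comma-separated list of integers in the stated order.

63, 301

r5: T_5,1=1×1+0=1; T_5,2=2×7+1=15; T_5,3=3×6+7=25
r6: T_6,1=1×1+0=1; T_6,2=2×15+1=31; T_6,3=3×25+15=90
r7: T_7,2=2×31+1=63; T_7,3=3×90+31=301
Read S(7,2) = 63, S(7,3) = 301.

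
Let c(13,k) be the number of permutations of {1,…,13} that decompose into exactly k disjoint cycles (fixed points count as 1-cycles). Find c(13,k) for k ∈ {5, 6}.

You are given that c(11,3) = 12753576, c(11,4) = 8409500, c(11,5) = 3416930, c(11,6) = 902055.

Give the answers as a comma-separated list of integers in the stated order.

657206836, 206070150

@12  (12,4):8409500·11+12753576→105258076, (12,5):3416930·11+8409500→45995730, (12,6):902055·11+3416930→13339535
@13  (13,5):45995730·12+105258076→657206836, (13,6):13339535·12+45995730→206070150
Read c(13,5) = 657206836, c(13,6) = 206070150.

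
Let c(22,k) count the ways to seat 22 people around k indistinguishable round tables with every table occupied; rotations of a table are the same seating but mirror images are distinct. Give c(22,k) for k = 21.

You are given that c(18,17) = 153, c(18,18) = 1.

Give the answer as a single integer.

i=19: T(19,18)=153+18·1=171 | T(19,19)=1+18·0=1
i=20: T(20,19)=171+19·1=190 | T(20,20)=1+19·0=1
i=21: T(21,20)=190+20·1=210 | T(21,21)=1+20·0=1
i=22: T(22,21)=210+21·1=231
Read c(22,21) = 231.

231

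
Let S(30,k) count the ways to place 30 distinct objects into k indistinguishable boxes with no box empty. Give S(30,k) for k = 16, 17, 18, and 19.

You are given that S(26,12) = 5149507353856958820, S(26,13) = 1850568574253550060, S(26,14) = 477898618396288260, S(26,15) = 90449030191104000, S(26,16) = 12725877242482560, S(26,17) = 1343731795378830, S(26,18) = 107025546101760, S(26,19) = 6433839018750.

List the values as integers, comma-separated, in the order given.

row 27: T[27][13]=13·1850568574253550060+5149507353856958820=29206898819153109600  T[27][14]=14·477898618396288260+1850568574253550060=8541149231801585700  T[27][15]=15·90449030191104000+477898618396288260=1834634071262848260  T[27][16]=16·12725877242482560+90449030191104000=294063066070824960  T[27][17]=17·1343731795378830+12725877242482560=35569317763922670  T[27][18]=18·107025546101760+1343731795378830=3270191625210510  T[27][19]=19·6433839018750+107025546101760=229268487458010
row 28: T[28][14]=14·8541149231801585700+29206898819153109600=148782988064375309400  T[28][15]=15·1834634071262848260+8541149231801585700=36060660300744309600  T[28][16]=16·294063066070824960+1834634071262848260=6539643128396047620  T[28][17]=17·35569317763922670+294063066070824960=898741468057510350  T[28][18]=18·3270191625210510+35569317763922670=94432767017711850  T[28][19]=19·229268487458010+3270191625210510=7626292886912700
row 29: T[29][15]=15·36060660300744309600+148782988064375309400=689692892575539953400  T[29][16]=16·6539643128396047620+36060660300744309600=140694950355081071520  T[29][17]=17·898741468057510350+6539643128396047620=21818248085373723570  T[29][18]=18·94432767017711850+898741468057510350=2598531274376323650  T[29][19]=19·7626292886912700+94432767017711850=239332331869053150
row 30: T[30][16]=16·140694950355081071520+689692892575539953400=2940812098256837097720  T[30][17]=17·21818248085373723570+140694950355081071520=511605167806434372210  T[30][18]=18·2598531274376323650+21818248085373723570=68591811024147549270  T[30][19]=19·239332331869053150+2598531274376323650=7145845579888333500
Read S(30,16) = 2940812098256837097720, S(30,17) = 511605167806434372210, S(30,18) = 68591811024147549270, S(30,19) = 7145845579888333500.

2940812098256837097720, 511605167806434372210, 68591811024147549270, 7145845579888333500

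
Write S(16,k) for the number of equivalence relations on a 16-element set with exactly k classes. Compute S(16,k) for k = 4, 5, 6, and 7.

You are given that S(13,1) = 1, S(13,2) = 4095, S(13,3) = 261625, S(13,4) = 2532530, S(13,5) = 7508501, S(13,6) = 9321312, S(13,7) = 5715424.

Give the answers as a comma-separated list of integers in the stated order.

171798901, 1096190550, 2734926558, 3281882604

@14  (14,2):4095·2+1→8191, (14,3):261625·3+4095→788970, (14,4):2532530·4+261625→10391745, (14,5):7508501·5+2532530→40075035, (14,6):9321312·6+7508501→63436373, (14,7):5715424·7+9321312→49329280
@15  (15,3):788970·3+8191→2375101, (15,4):10391745·4+788970→42355950, (15,5):40075035·5+10391745→210766920, (15,6):63436373·6+40075035→420693273, (15,7):49329280·7+63436373→408741333
@16  (16,4):42355950·4+2375101→171798901, (16,5):210766920·5+42355950→1096190550, (16,6):420693273·6+210766920→2734926558, (16,7):408741333·7+420693273→3281882604
Read S(16,4) = 171798901, S(16,5) = 1096190550, S(16,6) = 2734926558, S(16,7) = 3281882604.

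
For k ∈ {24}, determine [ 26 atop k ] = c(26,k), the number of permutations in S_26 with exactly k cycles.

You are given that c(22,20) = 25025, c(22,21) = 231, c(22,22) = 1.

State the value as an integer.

r23: T_23,21=22×231+25025=30107; T_23,22=22×1+231=253; T_23,23=22×0+1=1
r24: T_24,22=23×253+30107=35926; T_24,23=23×1+253=276; T_24,24=23×0+1=1
r25: T_25,23=24×276+35926=42550; T_25,24=24×1+276=300
r26: T_26,24=25×300+42550=50050
Read c(26,24) = 50050.

50050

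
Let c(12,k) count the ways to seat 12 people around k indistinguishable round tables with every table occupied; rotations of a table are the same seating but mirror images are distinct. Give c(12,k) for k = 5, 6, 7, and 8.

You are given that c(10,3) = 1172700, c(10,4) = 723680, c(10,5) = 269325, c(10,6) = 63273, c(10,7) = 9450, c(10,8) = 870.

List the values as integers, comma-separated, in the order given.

45995730, 13339535, 2637558, 357423

[11] T[11,4]:10*723680+1172700=8409500 · T[11,5]:10*269325+723680=3416930 · T[11,6]:10*63273+269325=902055 · T[11,7]:10*9450+63273=157773 · T[11,8]:10*870+9450=18150
[12] T[12,5]:11*3416930+8409500=45995730 · T[12,6]:11*902055+3416930=13339535 · T[12,7]:11*157773+902055=2637558 · T[12,8]:11*18150+157773=357423
Read c(12,5) = 45995730, c(12,6) = 13339535, c(12,7) = 2637558, c(12,8) = 357423.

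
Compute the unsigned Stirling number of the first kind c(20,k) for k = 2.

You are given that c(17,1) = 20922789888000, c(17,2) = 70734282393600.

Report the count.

431565146817638400

[18] T[18,1]:17*20922789888000+0=355687428096000 · T[18,2]:17*70734282393600+20922789888000=1223405590579200
[19] T[19,1]:18*355687428096000+0=6402373705728000 · T[19,2]:18*1223405590579200+355687428096000=22376988058521600
[20] T[20,2]:19*22376988058521600+6402373705728000=431565146817638400
Read c(20,2) = 431565146817638400.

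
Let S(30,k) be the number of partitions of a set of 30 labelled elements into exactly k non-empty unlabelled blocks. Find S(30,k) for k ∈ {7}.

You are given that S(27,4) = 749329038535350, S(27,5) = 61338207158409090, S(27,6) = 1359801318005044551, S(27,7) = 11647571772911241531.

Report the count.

4168916722553086402080

[28] T[28,5]:5*61338207158409090+749329038535350=307440364830580800 · T[28,6]:6*1359801318005044551+61338207158409090=8220146115188676396 · T[28,7]:7*11647571772911241531+1359801318005044551=82892803728383735268
[29] T[29,6]:6*8220146115188676396+307440364830580800=49628317055962639176 · T[29,7]:7*82892803728383735268+8220146115188676396=588469772213874823272
[30] T[30,7]:7*588469772213874823272+49628317055962639176=4168916722553086402080
Read S(30,7) = 4168916722553086402080.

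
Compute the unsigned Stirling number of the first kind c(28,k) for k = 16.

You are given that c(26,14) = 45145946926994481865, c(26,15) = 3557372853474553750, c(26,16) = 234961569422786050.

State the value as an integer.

row 27: T[27][15]=26·3557372853474553750+45145946926994481865=137637641117332879365  T[27][16]=26·234961569422786050+3557372853474553750=9666373658466991050
row 28: T[28][16]=27·9666373658466991050+137637641117332879365=398629729895941637715
Read c(28,16) = 398629729895941637715.

398629729895941637715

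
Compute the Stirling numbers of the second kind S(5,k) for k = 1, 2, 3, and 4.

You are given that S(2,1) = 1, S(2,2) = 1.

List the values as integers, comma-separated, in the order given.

i=3: T(3,1)=0+1·1=1 | T(3,2)=1+2·1=3 | T(3,3)=1+3·0=1
i=4: T(4,1)=0+1·1=1 | T(4,2)=1+2·3=7 | T(4,3)=3+3·1=6 | T(4,4)=1+4·0=1
i=5: T(5,1)=0+1·1=1 | T(5,2)=1+2·7=15 | T(5,3)=7+3·6=25 | T(5,4)=6+4·1=10
Read S(5,1) = 1, S(5,2) = 15, S(5,3) = 25, S(5,4) = 10.

1, 15, 25, 10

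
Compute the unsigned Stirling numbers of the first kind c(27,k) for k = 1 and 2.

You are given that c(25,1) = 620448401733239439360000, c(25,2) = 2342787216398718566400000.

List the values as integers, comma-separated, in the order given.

row 26: T[26][1]=25·620448401733239439360000+0=15511210043330985984000000  T[26][2]=25·2342787216398718566400000+620448401733239439360000=59190128811701203599360000
row 27: T[27][1]=26·15511210043330985984000000+0=403291461126605635584000000  T[27][2]=26·59190128811701203599360000+15511210043330985984000000=1554454559147562279567360000
Read c(27,1) = 403291461126605635584000000, c(27,2) = 1554454559147562279567360000.

403291461126605635584000000, 1554454559147562279567360000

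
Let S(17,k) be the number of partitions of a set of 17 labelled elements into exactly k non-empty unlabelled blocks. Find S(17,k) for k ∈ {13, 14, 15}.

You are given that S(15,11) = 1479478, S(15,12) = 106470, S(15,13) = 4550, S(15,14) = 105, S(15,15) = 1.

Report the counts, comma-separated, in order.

[16] T[16,12]:12*106470+1479478=2757118 · T[16,13]:13*4550+106470=165620 · T[16,14]:14*105+4550=6020 · T[16,15]:15*1+105=120
[17] T[17,13]:13*165620+2757118=4910178 · T[17,14]:14*6020+165620=249900 · T[17,15]:15*120+6020=7820
Read S(17,13) = 4910178, S(17,14) = 249900, S(17,15) = 7820.

4910178, 249900, 7820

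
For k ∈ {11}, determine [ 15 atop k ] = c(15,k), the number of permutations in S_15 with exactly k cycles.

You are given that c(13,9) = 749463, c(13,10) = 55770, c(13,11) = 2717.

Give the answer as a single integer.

2749747

@14  (14,10):55770·13+749463→1474473, (14,11):2717·13+55770→91091
@15  (15,11):91091·14+1474473→2749747
Read c(15,11) = 2749747.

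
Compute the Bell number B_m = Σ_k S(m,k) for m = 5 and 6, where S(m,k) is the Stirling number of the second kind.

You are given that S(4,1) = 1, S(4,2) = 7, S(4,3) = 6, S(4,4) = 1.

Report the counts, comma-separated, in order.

r5: T_5,1=1×1+0=1; T_5,2=2×7+1=15; T_5,3=3×6+7=25; T_5,4=4×1+6=10; T_5,5=5×0+1=1
r6: T_6,1=1×1+0=1; T_6,2=2×15+1=31; T_6,3=3×25+15=90; T_6,4=4×10+25=65; T_6,5=5×1+10=15; T_6,6=6×0+1=1
B_5 = ΣS(5,k) = 1+15+25+10+1 = 52
B_6 = ΣS(6,k) = 1+31+90+65+15+1 = 203

52, 203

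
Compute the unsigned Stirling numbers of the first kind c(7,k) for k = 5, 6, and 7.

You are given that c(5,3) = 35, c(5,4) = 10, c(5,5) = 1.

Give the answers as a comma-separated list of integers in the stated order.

[6] T[6,4]:5*10+35=85 · T[6,5]:5*1+10=15 · T[6,6]:5*0+1=1
[7] T[7,5]:6*15+85=175 · T[7,6]:6*1+15=21 · T[7,7]:6*0+1=1
Read c(7,5) = 175, c(7,6) = 21, c(7,7) = 1.

175, 21, 1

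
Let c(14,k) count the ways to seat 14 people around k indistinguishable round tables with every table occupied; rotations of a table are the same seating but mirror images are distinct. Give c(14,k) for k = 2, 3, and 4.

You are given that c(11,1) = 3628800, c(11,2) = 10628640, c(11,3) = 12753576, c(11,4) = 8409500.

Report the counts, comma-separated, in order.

19802759040, 26596717056, 20313753096

@12  (12,1):3628800·11+0→39916800, (12,2):10628640·11+3628800→120543840, (12,3):12753576·11+10628640→150917976, (12,4):8409500·11+12753576→105258076
@13  (13,1):39916800·12+0→479001600, (13,2):120543840·12+39916800→1486442880, (13,3):150917976·12+120543840→1931559552, (13,4):105258076·12+150917976→1414014888
@14  (14,2):1486442880·13+479001600→19802759040, (14,3):1931559552·13+1486442880→26596717056, (14,4):1414014888·13+1931559552→20313753096
Read c(14,2) = 19802759040, c(14,3) = 26596717056, c(14,4) = 20313753096.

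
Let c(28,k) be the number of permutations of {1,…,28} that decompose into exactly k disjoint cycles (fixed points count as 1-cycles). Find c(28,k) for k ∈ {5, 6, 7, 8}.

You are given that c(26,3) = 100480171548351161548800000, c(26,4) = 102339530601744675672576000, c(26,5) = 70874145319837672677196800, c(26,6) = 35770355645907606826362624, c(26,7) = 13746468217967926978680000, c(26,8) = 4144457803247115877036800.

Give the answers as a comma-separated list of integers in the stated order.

[27] T[27,4]:26*102339530601744675672576000+100480171548351161548800000=2761307967193712729035776000 · T[27,5]:26*70874145319837672677196800+102339530601744675672576000=1945067308917524165279692800 · T[27,6]:26*35770355645907606826362624+70874145319837672677196800=1000903392113435450162625024 · T[27,7]:26*13746468217967926978680000+35770355645907606826362624=393178529313073708272042624 · T[27,8]:26*4144457803247115877036800+13746468217967926978680000=121502371102392939781636800
[28] T[28,5]:27*1945067308917524165279692800+2761307967193712729035776000=55278125307966865191587481600 · T[28,6]:27*1000903392113435450162625024+1945067308917524165279692800=28969458895980281319670568448 · T[28,7]:27*393178529313073708272042624+1000903392113435450162625024=11616723683566425573507775872 · T[28,8]:27*121502371102392939781636800+393178529313073708272042624=3673742549077683082376236224
Read c(28,5) = 55278125307966865191587481600, c(28,6) = 28969458895980281319670568448, c(28,7) = 11616723683566425573507775872, c(28,8) = 3673742549077683082376236224.

55278125307966865191587481600, 28969458895980281319670568448, 11616723683566425573507775872, 3673742549077683082376236224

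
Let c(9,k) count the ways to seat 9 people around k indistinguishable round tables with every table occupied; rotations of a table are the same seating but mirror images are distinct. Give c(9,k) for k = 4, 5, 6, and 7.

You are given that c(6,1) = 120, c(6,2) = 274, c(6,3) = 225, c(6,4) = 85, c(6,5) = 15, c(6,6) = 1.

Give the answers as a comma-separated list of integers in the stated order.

67284, 22449, 4536, 546

[7] T[7,2]:6*274+120=1764 · T[7,3]:6*225+274=1624 · T[7,4]:6*85+225=735 · T[7,5]:6*15+85=175 · T[7,6]:6*1+15=21 · T[7,7]:6*0+1=1
[8] T[8,3]:7*1624+1764=13132 · T[8,4]:7*735+1624=6769 · T[8,5]:7*175+735=1960 · T[8,6]:7*21+175=322 · T[8,7]:7*1+21=28
[9] T[9,4]:8*6769+13132=67284 · T[9,5]:8*1960+6769=22449 · T[9,6]:8*322+1960=4536 · T[9,7]:8*28+322=546
Read c(9,4) = 67284, c(9,5) = 22449, c(9,6) = 4536, c(9,7) = 546.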